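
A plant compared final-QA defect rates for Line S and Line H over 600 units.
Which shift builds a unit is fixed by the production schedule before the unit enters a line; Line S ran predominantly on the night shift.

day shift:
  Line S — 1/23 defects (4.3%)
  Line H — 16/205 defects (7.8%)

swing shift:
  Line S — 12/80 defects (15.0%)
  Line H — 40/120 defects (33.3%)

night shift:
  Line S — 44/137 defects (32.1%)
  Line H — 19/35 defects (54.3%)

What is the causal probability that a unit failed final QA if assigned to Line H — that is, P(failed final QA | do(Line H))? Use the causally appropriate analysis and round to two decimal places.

0.30

Since shift is a pre-existing factor (not a product of the line) and it affects the outcome on its own, it is a confounder. The stratified rates, not the pooled rate, identify the causal effect.
Standardising Line H to the population shift mix: 0.380·16/205 + 0.333·40/120 + 0.287·19/35 = 0.296.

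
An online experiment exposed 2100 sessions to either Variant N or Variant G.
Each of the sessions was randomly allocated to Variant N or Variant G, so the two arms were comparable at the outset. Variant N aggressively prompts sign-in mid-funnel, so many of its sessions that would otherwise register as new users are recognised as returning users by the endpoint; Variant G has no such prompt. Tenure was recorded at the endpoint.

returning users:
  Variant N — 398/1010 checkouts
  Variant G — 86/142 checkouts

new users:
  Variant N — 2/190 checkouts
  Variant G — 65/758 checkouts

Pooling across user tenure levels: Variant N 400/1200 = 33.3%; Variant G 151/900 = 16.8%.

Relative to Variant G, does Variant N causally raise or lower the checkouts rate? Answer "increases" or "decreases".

increases

User tenure is recorded after the variant and is itself shifted by it — it sits on the causal path from variant to outcome. Conditioning on a mediator would strip out part of the effect we want; the pooled comparison gives the total causal effect.
Pooled: Variant N 33.3% vs Variant G 16.8%; Variant N is higher overall.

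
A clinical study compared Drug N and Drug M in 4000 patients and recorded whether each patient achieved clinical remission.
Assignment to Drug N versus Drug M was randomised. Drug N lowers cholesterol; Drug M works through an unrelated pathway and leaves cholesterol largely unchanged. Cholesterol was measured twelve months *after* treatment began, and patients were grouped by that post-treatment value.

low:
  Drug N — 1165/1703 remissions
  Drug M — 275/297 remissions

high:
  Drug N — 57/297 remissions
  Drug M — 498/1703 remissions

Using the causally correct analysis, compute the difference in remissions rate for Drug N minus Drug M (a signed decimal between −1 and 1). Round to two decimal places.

+0.22

Cholesterol is downstream of the drug. One should not condition on a consequence of treatment, so the overall rates are the right comparison.
The causal difference is the pooled difference: 0.611 − 0.387 = +0.225.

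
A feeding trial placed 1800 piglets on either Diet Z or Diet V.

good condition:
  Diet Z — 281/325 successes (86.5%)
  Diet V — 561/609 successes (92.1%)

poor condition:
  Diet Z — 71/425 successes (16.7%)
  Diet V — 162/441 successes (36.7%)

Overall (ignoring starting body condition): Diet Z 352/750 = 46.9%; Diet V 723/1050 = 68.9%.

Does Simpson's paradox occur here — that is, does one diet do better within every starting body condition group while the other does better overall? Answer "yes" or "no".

no

Within each starting body condition level (good condition 86.5% vs 92.1%; poor condition 16.7% vs 36.7%), Diet V has the higher rate every time. Pooled: 46.9% vs 68.9% — Diet V has the higher rate overall. They agree.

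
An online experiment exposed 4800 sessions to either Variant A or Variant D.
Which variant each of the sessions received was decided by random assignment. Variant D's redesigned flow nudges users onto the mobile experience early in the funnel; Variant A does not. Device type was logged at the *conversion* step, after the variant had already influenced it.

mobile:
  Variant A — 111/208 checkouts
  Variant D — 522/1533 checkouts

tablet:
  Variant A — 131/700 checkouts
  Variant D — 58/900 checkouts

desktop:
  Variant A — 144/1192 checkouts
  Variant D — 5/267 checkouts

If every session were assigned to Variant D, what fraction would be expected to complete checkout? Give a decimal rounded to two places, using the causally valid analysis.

The stratified and pooled comparisons disagree (Variant A wins within each device type; Variant D wins overall), so the answer turns on the causal role of device type.
Device type is downstream of the variant. One should not condition on a consequence of treatment, so the overall rates are the right comparison.
So P(outcome | do(Variant D)) is just the pooled rate for Variant D: 585/2700 = 0.217.

0.22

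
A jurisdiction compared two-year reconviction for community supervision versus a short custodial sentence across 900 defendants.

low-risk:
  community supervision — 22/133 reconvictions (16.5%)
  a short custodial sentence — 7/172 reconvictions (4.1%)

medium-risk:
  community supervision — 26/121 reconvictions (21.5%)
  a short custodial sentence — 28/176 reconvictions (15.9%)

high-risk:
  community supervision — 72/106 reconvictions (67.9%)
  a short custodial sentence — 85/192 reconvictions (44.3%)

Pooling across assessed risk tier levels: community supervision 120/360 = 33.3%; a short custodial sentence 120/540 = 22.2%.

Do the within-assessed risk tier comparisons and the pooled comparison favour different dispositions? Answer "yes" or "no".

no

Within each assessed risk tier level (low-risk 16.5% vs 4.1%; medium-risk 21.5% vs 15.9%; high-risk 67.9% vs 44.3%), a short custodial sentence has the lower rate every time. Pooled: 33.3% vs 22.2% — a short custodial sentence has the lower rate overall. They agree.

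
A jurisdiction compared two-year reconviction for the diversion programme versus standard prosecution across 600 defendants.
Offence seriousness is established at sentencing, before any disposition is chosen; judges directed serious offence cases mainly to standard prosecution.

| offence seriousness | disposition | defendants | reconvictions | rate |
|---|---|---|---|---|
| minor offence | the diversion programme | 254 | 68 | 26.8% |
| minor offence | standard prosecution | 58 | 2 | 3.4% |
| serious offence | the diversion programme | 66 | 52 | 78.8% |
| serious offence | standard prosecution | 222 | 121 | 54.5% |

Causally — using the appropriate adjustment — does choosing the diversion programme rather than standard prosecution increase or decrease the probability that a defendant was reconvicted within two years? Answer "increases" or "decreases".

increases

The imbalance in offence seriousness arose from how defendants were allocated, not from anything the disposition did; and offence seriousness independently affects the outcome. The pooled gap is confounded — condition on offence seriousness.
Within each level — minor offence: 26.8% vs 3.4%; serious offence: 78.8% vs 54.5% — standard prosecution is lower every time.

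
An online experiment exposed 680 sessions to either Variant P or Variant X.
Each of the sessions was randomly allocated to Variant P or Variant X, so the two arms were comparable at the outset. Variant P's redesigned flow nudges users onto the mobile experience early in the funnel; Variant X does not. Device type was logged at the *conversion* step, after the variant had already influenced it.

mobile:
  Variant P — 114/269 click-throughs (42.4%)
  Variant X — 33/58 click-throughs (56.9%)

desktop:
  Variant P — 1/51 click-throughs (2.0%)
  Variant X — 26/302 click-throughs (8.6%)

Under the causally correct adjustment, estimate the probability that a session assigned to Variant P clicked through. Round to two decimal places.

Within every device type level Variant X has the higher rate, yet pooled Variant P does — Simpson's reversal.
Device type lies on the pathway variant → device type → outcome, so adjusting for it blocks the indirect effect. For the total causal effect of variant, use the unadjusted pooled rates.
So P(outcome | do(Variant P)) is just the pooled rate for Variant P: 115/320 = 0.359.

0.36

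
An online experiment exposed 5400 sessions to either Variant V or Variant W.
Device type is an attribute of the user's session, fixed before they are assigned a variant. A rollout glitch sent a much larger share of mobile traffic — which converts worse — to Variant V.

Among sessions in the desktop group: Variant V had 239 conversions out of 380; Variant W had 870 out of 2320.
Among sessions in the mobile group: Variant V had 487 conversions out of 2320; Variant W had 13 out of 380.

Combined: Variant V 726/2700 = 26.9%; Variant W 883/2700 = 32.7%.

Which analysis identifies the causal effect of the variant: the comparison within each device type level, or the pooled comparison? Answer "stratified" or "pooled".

stratified

The stratified and pooled comparisons disagree (Variant V wins within each device type; Variant W wins overall), so the answer turns on the causal role of device type.
Here device type is a common cause — it drives both which variant a case falls under and the outcome. The crude comparison mixes populations; the stratum-specific rates are the causally relevant ones.
Within each level — desktop: 62.9% vs 37.5%; mobile: 21.0% vs 3.4% — Variant V is higher every time.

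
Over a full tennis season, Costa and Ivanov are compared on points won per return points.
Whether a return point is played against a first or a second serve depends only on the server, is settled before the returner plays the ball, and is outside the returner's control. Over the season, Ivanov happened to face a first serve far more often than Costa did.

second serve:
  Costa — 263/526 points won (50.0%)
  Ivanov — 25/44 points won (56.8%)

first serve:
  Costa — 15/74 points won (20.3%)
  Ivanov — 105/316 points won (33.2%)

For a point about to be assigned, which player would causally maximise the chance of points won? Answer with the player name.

Ivanov

The serve type-specific comparison favours Ivanov throughout, but the pooled figures favour Costa. The question is whether to condition on serve type.
Here serve type is a common cause — it drives both which player a case falls under and the outcome. The crude comparison mixes populations; the stratum-specific rates are the causally relevant ones.
Within each level — second serve: 50.0% vs 56.8%; first serve: 20.3% vs 33.2% — Ivanov is higher every time.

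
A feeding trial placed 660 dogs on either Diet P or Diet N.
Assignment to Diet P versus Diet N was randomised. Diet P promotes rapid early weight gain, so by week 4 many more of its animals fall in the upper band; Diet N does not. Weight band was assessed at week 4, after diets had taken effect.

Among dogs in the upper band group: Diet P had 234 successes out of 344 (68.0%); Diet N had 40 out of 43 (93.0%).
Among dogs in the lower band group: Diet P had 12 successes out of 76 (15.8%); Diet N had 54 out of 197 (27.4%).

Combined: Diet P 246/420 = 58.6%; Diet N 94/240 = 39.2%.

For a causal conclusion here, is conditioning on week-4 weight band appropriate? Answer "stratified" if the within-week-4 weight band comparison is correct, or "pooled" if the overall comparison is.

pooled

Within every week-4 weight band level Diet N has the higher rate, yet pooled Diet P does — Simpson's reversal.
Stratifying would compare diets among dogs the diets themselves sorted into week-4 weight band groups — a form of selection on an intermediate. The unconditioned pooled rates give the total causal effect.
Pooled: Diet P 58.6% vs Diet N 39.2%; Diet P is higher overall.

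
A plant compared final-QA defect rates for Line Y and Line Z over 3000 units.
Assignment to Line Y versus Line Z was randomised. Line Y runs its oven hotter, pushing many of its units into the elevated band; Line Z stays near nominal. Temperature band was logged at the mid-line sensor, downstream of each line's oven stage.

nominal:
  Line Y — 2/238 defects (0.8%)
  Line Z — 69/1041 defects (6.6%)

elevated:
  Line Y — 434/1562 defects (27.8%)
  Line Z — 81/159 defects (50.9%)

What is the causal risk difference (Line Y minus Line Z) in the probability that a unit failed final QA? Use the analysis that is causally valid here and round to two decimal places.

Line Y is lower inside every in-process temperature band stratum but Line Z is lower in aggregate. Whether to stratify depends on how in-process temperature band relates to the line.
Because the line influences in-process temperature band, in-process temperature band is a post-treatment mediator, not a confounder. Stratifying on it would bias the estimate; the causal effect is the crude pooled difference.
The causal difference is the pooled difference: 0.242 − 0.125 = +0.117.

+0.12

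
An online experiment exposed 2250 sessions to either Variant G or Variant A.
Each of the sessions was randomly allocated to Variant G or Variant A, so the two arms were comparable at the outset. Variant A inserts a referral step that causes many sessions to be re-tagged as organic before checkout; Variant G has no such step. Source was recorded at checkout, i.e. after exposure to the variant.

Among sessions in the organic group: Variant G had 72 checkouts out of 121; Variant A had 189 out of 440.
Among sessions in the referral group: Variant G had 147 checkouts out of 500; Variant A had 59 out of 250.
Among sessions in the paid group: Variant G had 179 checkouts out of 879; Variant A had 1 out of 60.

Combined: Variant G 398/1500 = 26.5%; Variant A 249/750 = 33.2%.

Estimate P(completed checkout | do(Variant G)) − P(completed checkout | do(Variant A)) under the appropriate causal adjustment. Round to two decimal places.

-0.07

The stratified and pooled comparisons disagree (Variant G wins within each traffic source; Variant A wins overall), so the answer turns on the causal role of traffic source.
Traffic source lies on the pathway variant → traffic source → outcome, so adjusting for it blocks the indirect effect. For the total causal effect of variant, use the unadjusted pooled rates.
The causal difference is the pooled difference: 0.265 − 0.332 = -0.067.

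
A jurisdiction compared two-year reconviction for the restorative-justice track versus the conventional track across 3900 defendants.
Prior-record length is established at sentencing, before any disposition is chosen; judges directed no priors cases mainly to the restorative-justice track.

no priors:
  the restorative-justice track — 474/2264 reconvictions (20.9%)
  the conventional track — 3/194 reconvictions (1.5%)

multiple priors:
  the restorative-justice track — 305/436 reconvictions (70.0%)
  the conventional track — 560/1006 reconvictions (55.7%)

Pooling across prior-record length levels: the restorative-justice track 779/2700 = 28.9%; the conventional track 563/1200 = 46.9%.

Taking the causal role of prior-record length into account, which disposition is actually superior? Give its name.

Within every prior-record length level the conventional track has the lower rate, yet pooled the restorative-justice track does — Simpson's reversal.
Prior-record length differs across dispositions for reasons unrelated to any effect of the disposition itself, and it separately predicts the outcome — a classic confounder. We must compare within prior-record length levels.
Within each level — no priors: 20.9% vs 1.5%; multiple priors: 70.0% vs 55.7% — the conventional track is lower every time.

the conventional track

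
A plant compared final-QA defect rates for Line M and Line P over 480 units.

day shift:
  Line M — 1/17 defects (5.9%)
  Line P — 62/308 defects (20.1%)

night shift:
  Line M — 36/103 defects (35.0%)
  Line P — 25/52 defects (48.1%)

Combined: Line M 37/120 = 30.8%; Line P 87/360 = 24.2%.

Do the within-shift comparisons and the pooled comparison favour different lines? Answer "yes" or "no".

yes

Within each shift level (day shift 5.9% vs 20.1%; night shift 35.0% vs 48.1%), Line M has the lower rate every time. Pooled: 30.8% vs 24.2% — Line P has the lower rate overall. The two comparisons disagree.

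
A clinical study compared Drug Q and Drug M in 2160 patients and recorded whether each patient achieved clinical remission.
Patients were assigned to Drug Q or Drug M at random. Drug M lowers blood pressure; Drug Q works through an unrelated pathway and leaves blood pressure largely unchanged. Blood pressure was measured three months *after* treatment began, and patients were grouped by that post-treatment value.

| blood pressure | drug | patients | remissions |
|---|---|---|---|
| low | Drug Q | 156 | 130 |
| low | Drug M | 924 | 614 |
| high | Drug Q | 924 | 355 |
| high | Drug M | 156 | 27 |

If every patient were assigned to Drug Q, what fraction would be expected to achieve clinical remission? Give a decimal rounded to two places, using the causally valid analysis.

Blood pressure is recorded after the drug and is itself shifted by it — it sits on the causal path from drug to outcome. Conditioning on a mediator would strip out part of the effect we want; the pooled comparison gives the total causal effect.
So P(outcome | do(Drug Q)) is just the pooled rate for Drug Q: 485/1080 = 0.449.

0.45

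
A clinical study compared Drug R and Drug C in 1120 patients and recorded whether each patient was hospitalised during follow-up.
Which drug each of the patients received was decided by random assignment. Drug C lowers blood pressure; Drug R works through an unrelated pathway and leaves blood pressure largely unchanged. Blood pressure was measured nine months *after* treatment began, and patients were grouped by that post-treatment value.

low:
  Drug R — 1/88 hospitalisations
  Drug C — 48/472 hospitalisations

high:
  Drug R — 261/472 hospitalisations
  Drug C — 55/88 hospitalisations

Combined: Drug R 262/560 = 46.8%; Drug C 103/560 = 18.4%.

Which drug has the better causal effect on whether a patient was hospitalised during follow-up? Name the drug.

The blood pressure-specific comparison favours Drug R throughout, but the pooled figures favour Drug C. The question is whether to condition on blood pressure.
The distribution of blood pressure is itself part of what the drug does — it is an intermediate outcome. Holding it fixed would remove that part of the effect; the total effect is the pooled difference.
Pooled: Drug R 46.8% vs Drug C 18.4%; Drug C is lower overall.

Drug C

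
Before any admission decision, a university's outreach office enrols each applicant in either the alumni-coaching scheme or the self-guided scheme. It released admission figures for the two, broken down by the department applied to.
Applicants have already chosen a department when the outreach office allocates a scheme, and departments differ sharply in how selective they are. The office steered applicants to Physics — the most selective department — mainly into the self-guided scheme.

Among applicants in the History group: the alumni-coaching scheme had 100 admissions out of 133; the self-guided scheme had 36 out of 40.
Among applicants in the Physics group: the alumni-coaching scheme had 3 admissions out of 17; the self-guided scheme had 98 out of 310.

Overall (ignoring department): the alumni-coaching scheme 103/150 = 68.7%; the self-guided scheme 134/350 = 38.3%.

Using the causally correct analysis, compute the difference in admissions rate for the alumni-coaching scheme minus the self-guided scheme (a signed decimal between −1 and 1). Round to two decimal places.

-0.14

Within every department level the self-guided scheme has the higher rate, yet pooled the alumni-coaching scheme does — Simpson's reversal.
The imbalance in department arose from how applicants were allocated, not from anything the outreach scheme did; and department independently affects the outcome. The pooled gap is confounded — condition on department.
Adjusting over the population distribution of department: 0.346·(0.752−0.900) + 0.654·(0.176−0.316) = -0.143.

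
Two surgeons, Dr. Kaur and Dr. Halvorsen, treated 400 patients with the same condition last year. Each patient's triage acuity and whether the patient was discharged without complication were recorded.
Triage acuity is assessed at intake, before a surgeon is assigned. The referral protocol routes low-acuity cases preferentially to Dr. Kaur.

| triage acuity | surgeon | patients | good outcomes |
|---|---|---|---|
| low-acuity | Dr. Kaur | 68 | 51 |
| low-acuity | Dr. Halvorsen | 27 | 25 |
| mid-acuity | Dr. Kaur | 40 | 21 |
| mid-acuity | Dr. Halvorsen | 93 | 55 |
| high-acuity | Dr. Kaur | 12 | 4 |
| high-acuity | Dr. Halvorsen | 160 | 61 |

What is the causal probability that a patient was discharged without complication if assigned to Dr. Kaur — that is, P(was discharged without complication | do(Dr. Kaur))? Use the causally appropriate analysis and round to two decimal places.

Dr. Halvorsen is higher inside every triage acuity stratum but Dr. Kaur is higher in aggregate. Whether to stratify depends on how triage acuity relates to the surgeon.
The imbalance in triage acuity arose from how patients were allocated, not from anything the surgeon did; and triage acuity independently affects the outcome. The pooled gap is confounded — condition on triage acuity.
Standardising Dr. Kaur to the population triage acuity mix: 0.237·51/68 + 0.333·21/40 + 0.430·4/12 = 0.496.

0.50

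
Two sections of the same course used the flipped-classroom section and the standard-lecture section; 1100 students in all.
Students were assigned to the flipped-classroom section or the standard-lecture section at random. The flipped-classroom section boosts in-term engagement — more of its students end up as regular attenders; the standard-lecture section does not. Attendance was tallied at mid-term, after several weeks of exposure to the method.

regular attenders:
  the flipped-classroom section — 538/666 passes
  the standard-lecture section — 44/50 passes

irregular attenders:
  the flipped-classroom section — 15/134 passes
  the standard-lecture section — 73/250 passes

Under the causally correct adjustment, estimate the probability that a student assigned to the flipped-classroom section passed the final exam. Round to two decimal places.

0.69

the standard-lecture section is higher inside every mid-term attendance stratum but the flipped-classroom section is higher in aggregate. Whether to stratify depends on how mid-term attendance relates to the teaching method.
Because the teaching method influences mid-term attendance, mid-term attendance is a post-treatment mediator, not a confounder. Stratifying on it would bias the estimate; the causal effect is the crude pooled difference.
So P(outcome | do(the flipped-classroom section)) is just the pooled rate for the flipped-classroom section: 553/800 = 0.691.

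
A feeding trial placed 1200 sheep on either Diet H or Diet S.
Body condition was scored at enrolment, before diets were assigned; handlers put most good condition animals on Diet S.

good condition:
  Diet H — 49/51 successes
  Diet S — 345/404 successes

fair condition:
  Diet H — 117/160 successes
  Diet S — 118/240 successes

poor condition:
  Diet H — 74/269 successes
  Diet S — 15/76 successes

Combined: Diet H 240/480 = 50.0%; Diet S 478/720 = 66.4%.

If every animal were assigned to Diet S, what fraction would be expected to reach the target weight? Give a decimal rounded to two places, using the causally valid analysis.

0.54

The imbalance in starting body condition arose from how sheep were allocated, not from anything the diet did; and starting body condition independently affects the outcome. The pooled gap is confounded — condition on starting body condition.
Standardising Diet S to the population starting body condition mix: 0.379·345/404 + 0.333·118/240 + 0.287·15/76 = 0.544.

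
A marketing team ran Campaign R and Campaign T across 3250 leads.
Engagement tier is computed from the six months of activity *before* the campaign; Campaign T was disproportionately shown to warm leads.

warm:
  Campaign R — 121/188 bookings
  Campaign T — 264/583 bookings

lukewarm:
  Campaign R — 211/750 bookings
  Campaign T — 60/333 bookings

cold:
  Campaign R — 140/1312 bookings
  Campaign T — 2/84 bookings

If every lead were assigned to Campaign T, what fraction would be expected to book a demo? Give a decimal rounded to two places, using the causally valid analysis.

Since engagement tier is a pre-existing factor (not a product of the campaign) and it affects the outcome on its own, it is a confounder. The stratified rates, not the pooled rate, identify the causal effect.
Standardising Campaign T to the population engagement tier mix: 0.237·264/583 + 0.333·60/333 + 0.430·2/84 = 0.178.

0.18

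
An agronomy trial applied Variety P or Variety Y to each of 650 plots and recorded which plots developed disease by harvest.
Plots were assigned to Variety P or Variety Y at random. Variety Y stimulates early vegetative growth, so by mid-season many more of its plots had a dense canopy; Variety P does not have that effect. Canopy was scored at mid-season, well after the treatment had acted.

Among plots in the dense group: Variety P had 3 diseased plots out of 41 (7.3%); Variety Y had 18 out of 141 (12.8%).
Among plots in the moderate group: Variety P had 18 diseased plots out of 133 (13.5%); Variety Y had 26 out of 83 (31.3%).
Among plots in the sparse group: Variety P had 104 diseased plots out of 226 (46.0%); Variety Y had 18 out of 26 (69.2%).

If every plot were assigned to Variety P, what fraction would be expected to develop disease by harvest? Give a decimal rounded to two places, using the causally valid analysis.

0.31

Mid-season canopy here is a post-treatment variable shaped by the variety; conditioning on it would introduce bias rather than remove it. The overall comparison is the causal one.
So P(outcome | do(Variety P)) is just the pooled rate for Variety P: 125/400 = 0.312.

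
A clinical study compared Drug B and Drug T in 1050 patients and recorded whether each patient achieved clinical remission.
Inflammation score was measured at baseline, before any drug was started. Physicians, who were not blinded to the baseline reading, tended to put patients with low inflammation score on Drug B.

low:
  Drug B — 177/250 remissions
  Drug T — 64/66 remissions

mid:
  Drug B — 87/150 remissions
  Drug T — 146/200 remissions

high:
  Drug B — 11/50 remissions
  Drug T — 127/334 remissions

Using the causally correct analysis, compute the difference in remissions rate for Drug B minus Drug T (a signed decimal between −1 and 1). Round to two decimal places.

Since inflammation score is a pre-existing factor (not a product of the drug) and it affects the outcome on its own, it is a confounder. The stratified rates, not the pooled rate, identify the causal effect.
Adjusting over the population distribution of inflammation score: 0.301·(0.708−0.970) + 0.333·(0.580−0.730) + 0.366·(0.220−0.380) = -0.187.

-0.19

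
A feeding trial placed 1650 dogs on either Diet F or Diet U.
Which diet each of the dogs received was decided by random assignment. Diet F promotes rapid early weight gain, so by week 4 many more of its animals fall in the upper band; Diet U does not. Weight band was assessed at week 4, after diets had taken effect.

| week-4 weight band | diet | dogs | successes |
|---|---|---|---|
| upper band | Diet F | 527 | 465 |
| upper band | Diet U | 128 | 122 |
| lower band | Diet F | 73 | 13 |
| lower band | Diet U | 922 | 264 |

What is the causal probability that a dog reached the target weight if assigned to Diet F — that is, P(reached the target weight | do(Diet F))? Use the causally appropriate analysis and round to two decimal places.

The stratified and pooled comparisons disagree (Diet U wins within each week-4 weight band; Diet F wins overall), so the answer turns on the causal role of week-4 weight band.
Because the diet influences week-4 weight band, week-4 weight band is a post-treatment mediator, not a confounder. Stratifying on it would bias the estimate; the causal effect is the crude pooled difference.
So P(outcome | do(Diet F)) is just the pooled rate for Diet F: 478/600 = 0.797.

0.80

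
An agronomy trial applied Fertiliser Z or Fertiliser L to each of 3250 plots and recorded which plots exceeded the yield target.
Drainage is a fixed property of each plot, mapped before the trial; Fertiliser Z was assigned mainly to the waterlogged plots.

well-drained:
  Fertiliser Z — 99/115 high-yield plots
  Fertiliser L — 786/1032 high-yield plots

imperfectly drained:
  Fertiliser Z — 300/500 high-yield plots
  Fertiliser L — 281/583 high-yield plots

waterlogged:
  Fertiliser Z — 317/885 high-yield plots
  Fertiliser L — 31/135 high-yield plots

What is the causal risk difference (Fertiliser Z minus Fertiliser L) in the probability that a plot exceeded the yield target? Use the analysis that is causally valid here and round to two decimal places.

Fertiliser Z is higher inside every field drainage stratum but Fertiliser L is higher in aggregate. Whether to stratify depends on how field drainage relates to the fertiliser.
The imbalance in field drainage arose from how plots were allocated, not from anything the fertiliser did; and field drainage independently affects the outcome. The pooled gap is confounded — condition on field drainage.
Adjusting over the population distribution of field drainage: 0.353·(0.861−0.762) + 0.333·(0.600−0.482) + 0.314·(0.358−0.230) = +0.115.

+0.11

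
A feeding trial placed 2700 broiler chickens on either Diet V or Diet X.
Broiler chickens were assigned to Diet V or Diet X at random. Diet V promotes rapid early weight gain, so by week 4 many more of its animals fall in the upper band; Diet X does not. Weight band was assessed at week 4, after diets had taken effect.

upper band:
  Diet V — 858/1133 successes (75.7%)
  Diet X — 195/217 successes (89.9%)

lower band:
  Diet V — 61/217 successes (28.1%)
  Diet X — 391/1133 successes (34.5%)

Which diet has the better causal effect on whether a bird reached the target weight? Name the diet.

Diet V

Diet X is higher inside every week-4 weight band stratum but Diet V is higher in aggregate. Whether to stratify depends on how week-4 weight band relates to the diet.
The distribution of week-4 weight band is itself part of what the diet does — it is an intermediate outcome. Holding it fixed would remove that part of the effect; the total effect is the pooled difference.
Pooled: Diet V 68.1% vs Diet X 43.4%; Diet V is higher overall.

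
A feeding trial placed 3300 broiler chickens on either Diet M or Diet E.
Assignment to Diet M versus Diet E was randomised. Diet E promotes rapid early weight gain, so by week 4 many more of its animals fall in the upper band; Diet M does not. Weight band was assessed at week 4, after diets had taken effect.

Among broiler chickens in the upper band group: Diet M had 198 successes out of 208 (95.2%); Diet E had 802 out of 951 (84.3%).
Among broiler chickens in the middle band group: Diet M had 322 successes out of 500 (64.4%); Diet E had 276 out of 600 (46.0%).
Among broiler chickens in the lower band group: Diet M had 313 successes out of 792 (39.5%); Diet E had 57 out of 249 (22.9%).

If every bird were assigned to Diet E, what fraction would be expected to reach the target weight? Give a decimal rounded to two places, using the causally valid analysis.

Week-4 weight band lies on the pathway diet → week-4 weight band → outcome, so adjusting for it blocks the indirect effect. For the total causal effect of diet, use the unadjusted pooled rates.
So P(outcome | do(Diet E)) is just the pooled rate for Diet E: 1135/1800 = 0.631.

0.63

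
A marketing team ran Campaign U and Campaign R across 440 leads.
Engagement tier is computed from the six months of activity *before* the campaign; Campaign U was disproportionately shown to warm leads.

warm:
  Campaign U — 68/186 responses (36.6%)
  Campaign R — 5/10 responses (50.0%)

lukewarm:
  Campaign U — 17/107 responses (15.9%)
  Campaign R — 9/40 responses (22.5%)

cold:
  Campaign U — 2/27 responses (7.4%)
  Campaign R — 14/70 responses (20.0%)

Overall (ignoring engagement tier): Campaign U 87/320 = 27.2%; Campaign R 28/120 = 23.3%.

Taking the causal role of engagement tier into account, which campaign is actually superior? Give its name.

Engagement tier satisfies the back-door criterion: it is not a descendant of the campaign, and it blocks the spurious path from campaign to outcome. Adjusting for it (i.e., using the within-engagement tier rates) gives the causal effect.
Within each level — warm: 36.6% vs 50.0%; lukewarm: 15.9% vs 22.5%; cold: 7.4% vs 20.0% — Campaign R is higher every time.

Campaign R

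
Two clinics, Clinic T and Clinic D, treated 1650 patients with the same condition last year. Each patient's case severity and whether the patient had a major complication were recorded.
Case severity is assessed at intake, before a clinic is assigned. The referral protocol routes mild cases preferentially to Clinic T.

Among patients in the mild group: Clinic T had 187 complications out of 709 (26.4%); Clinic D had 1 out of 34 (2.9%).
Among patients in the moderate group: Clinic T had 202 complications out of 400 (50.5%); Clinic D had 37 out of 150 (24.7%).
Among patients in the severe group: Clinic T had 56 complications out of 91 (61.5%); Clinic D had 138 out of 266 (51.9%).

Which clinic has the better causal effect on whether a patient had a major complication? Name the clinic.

Clinic D

Within every case severity level Clinic D has the lower rate, yet pooled Clinic T does — Simpson's reversal.
Case severity differs across clinics for reasons unrelated to any effect of the clinic itself, and it separately predicts the outcome — a classic confounder. We must compare within case severity levels.
Within each level — mild: 26.4% vs 2.9%; moderate: 50.5% vs 24.7%; severe: 61.5% vs 51.9% — Clinic D is lower every time.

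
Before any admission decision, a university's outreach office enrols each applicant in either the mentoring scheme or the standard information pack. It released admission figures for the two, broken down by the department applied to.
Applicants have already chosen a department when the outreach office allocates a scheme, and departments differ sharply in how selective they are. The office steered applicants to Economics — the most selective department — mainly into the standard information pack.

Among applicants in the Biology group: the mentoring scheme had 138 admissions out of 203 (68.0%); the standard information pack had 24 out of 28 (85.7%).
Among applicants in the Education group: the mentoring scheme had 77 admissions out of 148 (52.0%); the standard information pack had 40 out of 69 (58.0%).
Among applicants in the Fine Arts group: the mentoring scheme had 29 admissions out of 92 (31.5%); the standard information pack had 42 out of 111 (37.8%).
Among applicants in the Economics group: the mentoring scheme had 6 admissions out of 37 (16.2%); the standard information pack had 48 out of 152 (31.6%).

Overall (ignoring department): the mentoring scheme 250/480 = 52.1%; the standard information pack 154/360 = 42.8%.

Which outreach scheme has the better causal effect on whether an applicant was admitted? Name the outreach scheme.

the standard information pack

The stratified and pooled comparisons disagree (the standard information pack wins within each department; the mentoring scheme wins overall), so the answer turns on the causal role of department.
Nothing the outreach scheme does changes department; the imbalance is an allocation artefact. With department also predicting the outcome, the pooled figure is confounded, and the within-stratum comparison is the causal one.
Within each level — Biology: 68.0% vs 85.7%; Education: 52.0% vs 58.0%; Fine Arts: 31.5% vs 37.8%; Economics: 16.2% vs 31.6% — the standard information pack is higher every time.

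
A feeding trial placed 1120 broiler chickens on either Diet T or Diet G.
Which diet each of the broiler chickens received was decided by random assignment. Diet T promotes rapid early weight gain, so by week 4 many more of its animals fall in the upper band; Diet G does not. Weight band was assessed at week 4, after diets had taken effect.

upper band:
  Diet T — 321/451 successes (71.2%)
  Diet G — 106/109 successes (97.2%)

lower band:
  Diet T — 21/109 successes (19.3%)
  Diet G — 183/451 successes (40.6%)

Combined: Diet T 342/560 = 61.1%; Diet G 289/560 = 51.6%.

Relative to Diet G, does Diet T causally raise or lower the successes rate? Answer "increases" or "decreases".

increases

Week-4 weight band lies on the pathway diet → week-4 weight band → outcome, so adjusting for it blocks the indirect effect. For the total causal effect of diet, use the unadjusted pooled rates.
Pooled: Diet T 61.1% vs Diet G 51.6%; Diet T is higher overall.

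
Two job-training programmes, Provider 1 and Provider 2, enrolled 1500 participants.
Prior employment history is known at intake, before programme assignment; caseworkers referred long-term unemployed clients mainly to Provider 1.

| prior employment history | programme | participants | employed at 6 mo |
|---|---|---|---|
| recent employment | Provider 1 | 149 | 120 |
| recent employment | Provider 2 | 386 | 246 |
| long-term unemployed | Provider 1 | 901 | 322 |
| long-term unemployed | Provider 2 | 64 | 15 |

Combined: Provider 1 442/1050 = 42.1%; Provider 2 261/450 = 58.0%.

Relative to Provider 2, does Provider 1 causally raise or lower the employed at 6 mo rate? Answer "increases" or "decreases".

Nothing the programme does changes prior employment history; the imbalance is an allocation artefact. With prior employment history also predicting the outcome, the pooled figure is confounded, and the within-stratum comparison is the causal one.
Within each level — recent employment: 80.5% vs 63.7%; long-term unemployed: 35.7% vs 23.4% — Provider 1 is higher every time.

increases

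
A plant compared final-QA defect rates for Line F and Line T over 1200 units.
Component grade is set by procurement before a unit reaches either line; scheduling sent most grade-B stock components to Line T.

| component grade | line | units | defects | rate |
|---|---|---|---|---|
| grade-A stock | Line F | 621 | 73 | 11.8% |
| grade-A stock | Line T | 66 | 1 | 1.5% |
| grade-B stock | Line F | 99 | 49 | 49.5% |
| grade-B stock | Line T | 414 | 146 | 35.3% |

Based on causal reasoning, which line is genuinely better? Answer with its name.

Line T

The stratified and pooled comparisons disagree (Line T wins within each component grade; Line F wins overall), so the answer turns on the causal role of component grade.
Component grade differs across lines for reasons unrelated to any effect of the line itself, and it separately predicts the outcome — a classic confounder. We must compare within component grade levels.
Within each level — grade-A stock: 11.8% vs 1.5%; grade-B stock: 49.5% vs 35.3% — Line T is lower every time.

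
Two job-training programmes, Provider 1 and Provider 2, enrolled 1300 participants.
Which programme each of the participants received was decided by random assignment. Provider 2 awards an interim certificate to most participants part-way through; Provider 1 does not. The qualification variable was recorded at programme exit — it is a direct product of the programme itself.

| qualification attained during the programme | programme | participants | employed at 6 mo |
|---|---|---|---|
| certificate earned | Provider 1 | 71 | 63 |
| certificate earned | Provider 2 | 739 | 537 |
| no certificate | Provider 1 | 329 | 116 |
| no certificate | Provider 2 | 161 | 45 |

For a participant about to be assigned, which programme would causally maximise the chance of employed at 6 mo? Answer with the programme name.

Because the programme influences qualification attained during the programme, qualification attained during the programme is a post-treatment mediator, not a confounder. Stratifying on it would bias the estimate; the causal effect is the crude pooled difference.
Pooled: Provider 1 44.8% vs Provider 2 64.7%; Provider 2 is higher overall.

Provider 2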